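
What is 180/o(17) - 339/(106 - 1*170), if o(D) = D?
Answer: 17283/1088 ≈ 15.885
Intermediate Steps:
180/o(17) - 339/(106 - 1*170) = 180/17 - 339/(106 - 1*170) = 180*(1/17) - 339/(106 - 170) = 180/17 - 339/(-64) = 180/17 - 339*(-1/64) = 180/17 + 339/64 = 17283/1088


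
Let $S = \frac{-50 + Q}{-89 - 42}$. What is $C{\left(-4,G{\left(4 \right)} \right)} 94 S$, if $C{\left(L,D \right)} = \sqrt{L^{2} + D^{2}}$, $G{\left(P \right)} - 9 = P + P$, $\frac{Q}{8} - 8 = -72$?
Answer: $\frac{52828 \sqrt{305}}{131} \approx 7042.8$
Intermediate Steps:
$Q = -512$ ($Q = 64 + 8 \left(-72\right) = 64 - 576 = -512$)
$G{\left(P \right)} = 9 + 2 P$ ($G{\left(P \right)} = 9 + \left(P + P\right) = 9 + 2 P$)
$S = \frac{562}{131}$ ($S = \frac{-50 - 512}{-89 - 42} = - \frac{562}{-131} = \left(-562\right) \left(- \frac{1}{131}\right) = \frac{562}{131} \approx 4.2901$)
$C{\left(L,D \right)} = \sqrt{D^{2} + L^{2}}$
$C{\left(-4,G{\left(4 \right)} \right)} 94 S = \sqrt{\left(9 + 2 \cdot 4\right)^{2} + \left(-4\right)^{2}} \cdot 94 \cdot \frac{562}{131} = \sqrt{\left(9 + 8\right)^{2} + 16} \cdot 94 \cdot \frac{562}{131} = \sqrt{17^{2} + 16} \cdot 94 \cdot \frac{562}{131} = \sqrt{289 + 16} \cdot 94 \cdot \frac{562}{131} = \sqrt{305} \cdot 94 \cdot \frac{562}{131} = 94 \sqrt{305} \cdot \frac{562}{131} = \frac{52828 \sqrt{305}}{131}$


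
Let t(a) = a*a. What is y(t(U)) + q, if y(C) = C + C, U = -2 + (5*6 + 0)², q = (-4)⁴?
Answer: 1613064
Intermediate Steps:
q = 256
U = 898 (U = -2 + (30 + 0)² = -2 + 30² = -2 + 900 = 898)
t(a) = a²
y(C) = 2*C
y(t(U)) + q = 2*898² + 256 = 2*806404 + 256 = 1612808 + 256 = 1613064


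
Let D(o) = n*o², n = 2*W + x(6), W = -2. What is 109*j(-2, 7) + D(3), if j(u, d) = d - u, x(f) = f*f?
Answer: 1269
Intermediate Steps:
x(f) = f²
n = 32 (n = 2*(-2) + 6² = -4 + 36 = 32)
D(o) = 32*o²
109*j(-2, 7) + D(3) = 109*(7 - 1*(-2)) + 32*3² = 109*(7 + 2) + 32*9 = 109*9 + 288 = 981 + 288 = 1269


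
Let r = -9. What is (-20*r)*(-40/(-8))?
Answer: 900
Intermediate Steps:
(-20*r)*(-40/(-8)) = (-20*(-9))*(-40/(-8)) = 180*(-40*(-⅛)) = 180*5 = 900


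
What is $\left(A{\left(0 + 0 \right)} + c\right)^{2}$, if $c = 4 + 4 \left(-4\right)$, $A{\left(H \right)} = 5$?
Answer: $49$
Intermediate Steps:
$c = -12$ ($c = 4 - 16 = -12$)
$\left(A{\left(0 + 0 \right)} + c\right)^{2} = \left(5 - 12\right)^{2} = \left(-7\right)^{2} = 49$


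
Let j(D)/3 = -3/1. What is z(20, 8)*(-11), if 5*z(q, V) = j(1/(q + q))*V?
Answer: 792/5 ≈ 158.40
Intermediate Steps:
j(D) = -9 (j(D) = 3*(-3/1) = 3*(-3*1) = 3*(-3) = -9)
z(q, V) = -9*V/5 (z(q, V) = (-9*V)/5 = -9*V/5)
z(20, 8)*(-11) = -9/5*8*(-11) = -72/5*(-11) = 792/5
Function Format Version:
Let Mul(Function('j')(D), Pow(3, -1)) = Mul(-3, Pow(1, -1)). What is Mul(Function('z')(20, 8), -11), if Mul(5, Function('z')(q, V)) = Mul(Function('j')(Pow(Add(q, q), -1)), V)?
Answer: Rational(792, 5) ≈ 158.40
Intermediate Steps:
Function('j')(D) = -9 (Function('j')(D) = Mul(3, Mul(-3, Pow(1, -1))) = Mul(3, Mul(-3, 1)) = Mul(3, -3) = -9)
Function('z')(q, V) = Mul(Rational(-9, 5), V) (Function('z')(q, V) = Mul(Rational(1, 5), Mul(-9, V)) = Mul(Rational(-9, 5), V))
Mul(Function('z')(20, 8), -11) = Mul(Mul(Rational(-9, 5), 8), -11) = Mul(Rational(-72, 5), -11) = Rational(792, 5)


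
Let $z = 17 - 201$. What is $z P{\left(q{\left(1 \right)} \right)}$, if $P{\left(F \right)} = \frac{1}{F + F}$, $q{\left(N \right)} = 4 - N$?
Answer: $- \frac{92}{3} \approx -30.667$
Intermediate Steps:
$z = -184$ ($z = 17 - 201 = -184$)
$P{\left(F \right)} = \frac{1}{2 F}$
$z P{\left(q{\left(1 \right)} \right)} = - 184 \frac{1}{2 \left(4 - 1\right)} = - 184 \frac{1}{2 \cdot 3} = - 184 \cdot \frac{1}{2} \cdot \frac{1}{3} = \left(-184\right) \frac{1}{6} = - \frac{92}{3}$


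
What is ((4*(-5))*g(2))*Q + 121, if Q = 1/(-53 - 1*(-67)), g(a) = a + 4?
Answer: 787/7 ≈ 112.43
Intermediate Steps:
g(a) = 4 + a
Q = 1/14 (Q = 1/(-53 + 67) = 1/14 ≈ 0.071429)
((4*(-5))*g(2))*Q + 121 = ((4*(-5))*(4 + 2))*(1/14) + 121 = -20*6*(1/14) + 121 = -120*1/14 + 121 = -60/7 + 121 = 787/7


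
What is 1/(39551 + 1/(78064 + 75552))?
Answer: 153616/6075666417 ≈ 2.5284e-5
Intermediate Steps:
1/(39551 + 1/(78064 + 75552)) = 1/(39551 + 1/153616) = 1/(6075666417/153616) = 153616/6075666417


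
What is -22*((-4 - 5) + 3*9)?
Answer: -396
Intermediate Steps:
-22*((-4 - 5) + 3*9) = -22*(-9 + 27) = -22*18 = -396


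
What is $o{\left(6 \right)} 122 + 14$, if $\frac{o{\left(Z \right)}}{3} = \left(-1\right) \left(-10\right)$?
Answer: $3674$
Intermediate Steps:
$o{\left(Z \right)} = 30$ ($o{\left(Z \right)} = 3 \left(\left(-1\right) \left(-10\right)\right) = 3 \cdot 10 = 30$)
$o{\left(6 \right)} 122 + 14 = 30 \cdot 122 + 14 = 3660 + 14 = 3674$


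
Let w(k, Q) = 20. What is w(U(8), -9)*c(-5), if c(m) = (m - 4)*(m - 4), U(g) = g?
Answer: 1620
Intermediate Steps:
c(m) = (-4 + m)² (c(m) = (-4 + m)*(-4 + m) = (-4 + m)²)
w(U(8), -9)*c(-5) = 20*(-4 - 5)² = 20*(-9)² = 20*81 = 1620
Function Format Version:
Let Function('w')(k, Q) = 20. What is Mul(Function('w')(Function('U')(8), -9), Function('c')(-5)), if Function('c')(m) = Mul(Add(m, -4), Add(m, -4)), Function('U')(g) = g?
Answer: 1620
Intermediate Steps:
Function('c')(m) = Pow(Add(-4, m), 2) (Function('c')(m) = Mul(Add(-4, m), Add(-4, m)) = Pow(Add(-4, m), 2))
Mul(Function('w')(Function('U')(8), -9), Function('c')(-5)) = Mul(20, Pow(Add(-4, -5), 2)) = Mul(20, Pow(-9, 2)) = Mul(20, 81) = 1620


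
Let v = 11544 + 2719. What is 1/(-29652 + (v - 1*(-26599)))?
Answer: 1/11210 ≈ 8.9206e-5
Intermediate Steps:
v = 14263
1/(-29652 + (v - 1*(-26599))) = 1/(-29652 + (14263 - 1*(-26599))) = 1/(-29652 + (14263 + 26599)) = 1/(-29652 + 40862) = 1/11210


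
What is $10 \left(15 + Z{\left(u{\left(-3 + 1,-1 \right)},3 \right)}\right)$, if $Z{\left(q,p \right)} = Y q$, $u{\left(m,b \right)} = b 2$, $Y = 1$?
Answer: $130$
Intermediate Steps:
$u{\left(m,b \right)} = 2 b$
$Z{\left(q,p \right)} = q$ ($Z{\left(q,p \right)} = 1 q = q$)
$10 \left(15 + Z{\left(u{\left(-3 + 1,-1 \right)},3 \right)}\right) = 10 \left(15 + 2 \left(-1\right)\right) = 10 \left(15 - 2\right) = 10 \cdot 13 = 130$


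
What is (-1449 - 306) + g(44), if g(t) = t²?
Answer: 181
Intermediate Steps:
(-1449 - 306) + g(44) = (-1449 - 306) + 44² = -1755 + 1936 = 181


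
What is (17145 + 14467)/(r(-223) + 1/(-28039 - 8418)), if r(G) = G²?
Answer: 41159953/64748934 ≈ 0.63568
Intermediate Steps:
(17145 + 14467)/(r(-223) + 1/(-28039 - 8418)) = (17145 + 14467)/((-223)² + 1/(-28039 - 8418)) = 31612/(49729 + 1/(-36457)) = 31612/(49729 - 1/36457) = 31612/(1812970152/36457) = 31612*(36457/1812970152) = 41159953/64748934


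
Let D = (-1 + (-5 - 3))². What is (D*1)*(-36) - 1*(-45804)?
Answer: 42888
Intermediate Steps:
D = 81 (D = (-1 - 8)² = (-9)² = 81)
(D*1)*(-36) - 1*(-45804) = (81*1)*(-36) - 1*(-45804) = 81*(-36) + 45804 = -2916 + 45804 = 42888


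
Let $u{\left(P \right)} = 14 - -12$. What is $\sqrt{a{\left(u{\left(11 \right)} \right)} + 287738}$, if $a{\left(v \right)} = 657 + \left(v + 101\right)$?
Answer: $9 \sqrt{3562} \approx 537.14$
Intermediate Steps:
$u{\left(P \right)} = 26$ ($u{\left(P \right)} = 14 + 12 = 26$)
$a{\left(v \right)} = 758 + v$ ($a{\left(v \right)} = 657 + \left(101 + v\right) = 758 + v$)
$\sqrt{a{\left(u{\left(11 \right)} \right)} + 287738} = \sqrt{\left(758 + 26\right) + 287738} = \sqrt{784 + 287738} = \sqrt{288522} = 9 \sqrt{3562}$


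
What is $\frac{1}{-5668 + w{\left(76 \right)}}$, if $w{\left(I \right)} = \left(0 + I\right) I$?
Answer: $\frac{1}{108} \approx 0.0092593$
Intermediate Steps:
$w{\left(I \right)} = I^{2}$ ($w{\left(I \right)} = I I = I^{2}$)
$\frac{1}{-5668 + w{\left(76 \right)}} = \frac{1}{-5668 + 76^{2}} = \frac{1}{-5668 + 5776} = \frac{1}{108}$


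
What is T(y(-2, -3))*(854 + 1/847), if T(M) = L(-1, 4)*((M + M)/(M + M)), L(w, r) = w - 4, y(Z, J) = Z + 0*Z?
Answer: -3616695/847 ≈ -4270.0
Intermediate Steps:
y(Z, J) = Z (y(Z, J) = Z + 0 = Z)
L(w, r) = -4 + w
T(M) = -5 (T(M) = (-4 - 1)*((M + M)/(M + M)) = -5*2*M/(2*M) = -5*2*M*1/(2*M) = -5*1 = -5)
T(y(-2, -3))*(854 + 1/847) = -5*(854 + 1/847) = -5*723339/847 = -3616695/847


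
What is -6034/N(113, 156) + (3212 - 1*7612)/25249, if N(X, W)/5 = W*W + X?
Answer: -690230466/3086564005 ≈ -0.22362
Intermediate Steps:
N(X, W) = 5*X + 5*W² (N(X, W) = 5*(W*W + X) = 5*(W² + X) = 5*(X + W²) = 5*X + 5*W²)
-6034/N(113, 156) + (3212 - 1*7612)/25249 = -6034/(5*113 + 5*156²) + (3212 - 1*7612)/25249 = -6034/(565 + 5*24336) + (3212 - 7612)*(1/25249) = -6034/(565 + 121680) - 4400*1/25249 = -6034/122245 - 4400/25249 = -690230466/3086564005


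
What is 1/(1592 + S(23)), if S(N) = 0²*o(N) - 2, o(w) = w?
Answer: 1/1590 ≈ 0.00062893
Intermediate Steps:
S(N) = -2 (S(N) = 0²*N - 2 = 0*N - 2 = 0 - 2 = -2)
1/(1592 + S(23)) = 1/(1592 - 2) = 1/1590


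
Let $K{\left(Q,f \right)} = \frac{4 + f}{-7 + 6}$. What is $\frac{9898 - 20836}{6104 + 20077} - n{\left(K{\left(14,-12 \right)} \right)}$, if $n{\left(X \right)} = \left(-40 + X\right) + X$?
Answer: $\frac{205802}{8727} \approx 23.582$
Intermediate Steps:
$K{\left(Q,f \right)} = -4 - f$ ($K{\left(Q,f \right)} = \frac{4 + f}{-1} = \left(4 + f\right) \left(-1\right) = -4 - f$)
$n{\left(X \right)} = -40 + 2 X$
$\frac{9898 - 20836}{6104 + 20077} - n{\left(K{\left(14,-12 \right)} \right)} = \frac{9898 - 20836}{6104 + 20077} - \left(-40 + 2 \left(-4 - -12\right)\right) = - \frac{10938}{26181} - \left(-40 + 2 \left(-4 + 12\right)\right) = \left(-10938\right) \frac{1}{26181} - \left(-40 + 2 \cdot 8\right) = - \frac{3646}{8727} - \left(-40 + 16\right) = - \frac{3646}{8727} - -24 = - \frac{3646}{8727} + 24 = \frac{205802}{8727}$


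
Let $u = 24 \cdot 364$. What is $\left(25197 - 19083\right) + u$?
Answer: $14850$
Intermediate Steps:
$u = 8736$
$\left(25197 - 19083\right) + u = \left(25197 - 19083\right) + 8736 = 6114 + 8736 = 14850$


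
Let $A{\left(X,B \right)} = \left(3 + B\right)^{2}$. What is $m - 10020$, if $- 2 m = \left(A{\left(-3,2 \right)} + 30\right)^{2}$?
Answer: $- \frac{23065}{2} \approx -11533.0$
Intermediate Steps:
$m = - \frac{3025}{2}$ ($m = - \frac{\left(\left(3 + 2\right)^{2} + 30\right)^{2}}{2} = - \frac{\left(5^{2} + 30\right)^{2}}{2} = - \frac{\left(25 + 30\right)^{2}}{2} = - \frac{55^{2}}{2} = \left(- \frac{1}{2}\right) 3025 = - \frac{3025}{2} \approx -1512.5$)
$m - 10020 = - \frac{3025}{2} - 10020 = - \frac{23065}{2}$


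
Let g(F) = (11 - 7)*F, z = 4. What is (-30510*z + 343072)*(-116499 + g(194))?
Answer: -25578486136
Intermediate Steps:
g(F) = 4*F
(-30510*z + 343072)*(-116499 + g(194)) = (-30510*4 + 343072)*(-116499 + 4*194) = (-122040 + 343072)*(-116499 + 776) = 221032*(-115723) = -25578486136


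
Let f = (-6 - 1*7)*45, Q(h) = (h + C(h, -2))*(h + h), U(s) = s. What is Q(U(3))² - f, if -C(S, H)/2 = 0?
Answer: 909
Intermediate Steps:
C(S, H) = 0 (C(S, H) = -2*0 = 0)
Q(h) = 2*h² (Q(h) = (h + 0)*(h + h) = h*(2*h) = 2*h²)
f = -585 (f = (-6 - 7)*45 = -13*45 = -585)
Q(U(3))² - f = (2*3²)² - 1*(-585) = (2*9)² + 585 = 18² + 585 = 324 + 585 = 909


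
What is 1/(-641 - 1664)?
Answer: -1/2305 ≈ -0.00043384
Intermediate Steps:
1/(-641 - 1664) = 1/(-2305) = -1/2305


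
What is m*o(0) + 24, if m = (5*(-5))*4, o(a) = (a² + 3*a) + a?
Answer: 24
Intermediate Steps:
o(a) = a² + 4*a
m = -100 (m = -25*4 = -100)
m*o(0) + 24 = -0*(4 + 0) + 24 = -0*4 + 24 = -100*0 + 24 = 0 + 24 = 24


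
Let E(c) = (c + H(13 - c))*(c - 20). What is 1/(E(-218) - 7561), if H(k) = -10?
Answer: 1/46703 ≈ 2.1412e-5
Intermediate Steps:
E(c) = (-20 + c)*(-10 + c) (E(c) = (c - 10)*(c - 20) = (-10 + c)*(-20 + c) = (-20 + c)*(-10 + c))
1/(E(-218) - 7561) = 1/((200 + (-218)² - 30*(-218)) - 7561) = 1/((200 + 47524 + 6540) - 7561) = 1/(54264 - 7561) = 1/46703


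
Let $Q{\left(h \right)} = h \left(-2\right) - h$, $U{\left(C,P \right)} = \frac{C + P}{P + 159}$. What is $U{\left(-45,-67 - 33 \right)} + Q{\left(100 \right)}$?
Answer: $- \frac{17845}{59} \approx -302.46$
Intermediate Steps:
$U{\left(C,P \right)} = \frac{C + P}{159 + P}$
$Q{\left(h \right)} = - 3 h$ ($Q{\left(h \right)} = - 2 h - h = - 3 h$)
$U{\left(-45,-67 - 33 \right)} + Q{\left(100 \right)} = \frac{-45 - 100}{159 - 100} - 300 = \frac{1}{59} \left(-145\right) - 300 = - \frac{145}{59} - 300 = - \frac{17845}{59}$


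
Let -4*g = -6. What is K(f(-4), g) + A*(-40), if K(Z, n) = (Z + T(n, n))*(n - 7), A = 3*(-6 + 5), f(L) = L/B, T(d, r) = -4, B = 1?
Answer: 164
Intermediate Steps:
g = 3/2 (g = -1/4*(-6) = 3/2 ≈ 1.5000)
f(L) = L (f(L) = L/1 = L*1 = L)
A = -3 (A = 3*(-1) = -3)
K(Z, n) = (-7 + n)*(-4 + Z) (K(Z, n) = (Z - 4)*(n - 7) = (-4 + Z)*(-7 + n) = (-7 + n)*(-4 + Z))
K(f(-4), g) + A*(-40) = (28 - 7*(-4) - 4*3/2 - 4*3/2) - 3*(-40) = (28 + 28 - 6 - 6) + 120 = 44 + 120 = 164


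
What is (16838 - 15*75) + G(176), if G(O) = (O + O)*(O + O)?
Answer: 139617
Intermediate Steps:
G(O) = 4*O**2 (G(O) = (2*O)*(2*O) = 4*O**2)
(16838 - 15*75) + G(176) = (16838 - 15*75) + 4*176**2 = (16838 - 1125) + 4*30976 = 15713 + 123904 = 139617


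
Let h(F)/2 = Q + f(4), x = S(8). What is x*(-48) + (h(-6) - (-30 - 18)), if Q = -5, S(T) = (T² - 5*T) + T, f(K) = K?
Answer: -1490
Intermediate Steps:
S(T) = T² - 4*T
x = 32 (x = 8*(-4 + 8) = 8*4 = 32)
h(F) = -2 (h(F) = 2*(-5 + 4) = 2*(-1) = -2)
x*(-48) + (h(-6) - (-30 - 18)) = 32*(-48) + (-2 - (-30 - 18)) = -1536 + (-2 - 1*(-48)) = -1536 + (-2 + 48) = -1536 + 46 = -1490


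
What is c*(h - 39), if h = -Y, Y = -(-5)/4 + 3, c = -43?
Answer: 7439/4 ≈ 1859.8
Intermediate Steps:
Y = 17/4 (Y = -(-5)/4 + 3 = -5*(-¼) + 3 = 5/4 + 3 = 17/4 ≈ 4.2500)
h = -17/4 (h = -1*17/4 = -17/4 ≈ -4.2500)
c*(h - 39) = -43*(-17/4 - 39) = -43*(-173/4) = 7439/4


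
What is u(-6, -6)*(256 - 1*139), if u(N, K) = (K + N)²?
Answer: 16848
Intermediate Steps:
u(-6, -6)*(256 - 1*139) = (-6 - 6)²*(256 - 1*139) = (-12)²*(256 - 139) = 144*117 = 16848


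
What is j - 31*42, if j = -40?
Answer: -1342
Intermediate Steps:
j - 31*42 = -40 - 31*42 = -40 - 1302 = -1342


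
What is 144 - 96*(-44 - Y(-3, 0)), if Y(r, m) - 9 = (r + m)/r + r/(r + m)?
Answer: 5424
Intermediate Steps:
Y(r, m) = 9 + r/(m + r) + (m + r)/r (Y(r, m) = 9 + ((r + m)/r + r/(r + m)) = 9 + ((m + r)/r + r/(m + r)) = 9 + (r/(m + r) + (m + r)/r) = 9 + r/(m + r) + (m + r)/r)
144 - 96*(-44 - Y(-3, 0)) = 144 - 96*(-44 - (0**2 + 11*(-3)**2 + 11*0*(-3))/((-3)*(0 - 3))) = 144 - 96*(-44 - (-1)*(0 + 11*9 + 0)/(3*(-3))) = 144 - 96*(-44 - (-1)*(-1)*(0 + 99 + 0)/(3*3)) = 144 - 96*(-44 - (-1)*(-1)*99/(3*3)) = 144 - 96*(-44 - 1*11) = 144 - 96*(-44 - 11) = 144 - 96*(-55) = 144 + 5280 = 5424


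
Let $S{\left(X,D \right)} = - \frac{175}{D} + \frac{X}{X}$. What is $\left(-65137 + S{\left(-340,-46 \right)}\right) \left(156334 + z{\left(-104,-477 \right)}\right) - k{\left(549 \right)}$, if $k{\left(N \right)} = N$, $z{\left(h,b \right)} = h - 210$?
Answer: $- \frac{233724291437}{23} \approx -1.0162 \cdot 10^{10}$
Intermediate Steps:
$S{\left(X,D \right)} = 1 - \frac{175}{D}$ ($S{\left(X,D \right)} = - \frac{175}{D} + 1 = 1 - \frac{175}{D}$)
$z{\left(h,b \right)} = -210 + h$ ($z{\left(h,b \right)} = h - 210 = -210 + h$)
$\left(-65137 + S{\left(-340,-46 \right)}\right) \left(156334 + z{\left(-104,-477 \right)}\right) - k{\left(549 \right)} = \left(-65137 + \frac{-175 - 46}{-46}\right) \left(156334 - 314\right) - 549 = \left(-65137 - - \frac{221}{46}\right) \left(156334 - 314\right) - 549 = \left(-65137 + \frac{221}{46}\right) 156020 - 549 = \left(- \frac{2996081}{46}\right) 156020 - 549 = - \frac{233724278810}{23} - 549 = - \frac{233724291437}{23}$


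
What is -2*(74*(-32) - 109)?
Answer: 4954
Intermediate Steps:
-2*(74*(-32) - 109) = -2*(-2368 - 109) = -2*(-2477) = 4954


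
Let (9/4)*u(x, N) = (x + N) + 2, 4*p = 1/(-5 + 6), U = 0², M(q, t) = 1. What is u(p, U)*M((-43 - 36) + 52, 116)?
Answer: 1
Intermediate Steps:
U = 0
p = ¼ (p = 1/(4*(-5 + 6)) = (¼)/1 = (¼)*1 = ¼ ≈ 0.25000)
u(x, N) = 8/9 + 4*N/9 + 4*x/9 (u(x, N) = 4*((x + N) + 2)/9 = 4*((N + x) + 2)/9 = 4*(2 + N + x)/9 = 8/9 + 4*N/9 + 4*x/9)
u(p, U)*M((-43 - 36) + 52, 116) = (8/9 + (4/9)*0 + (4/9)*(¼))*1 = (8/9 + 0 + ⅑)*1 = 1*1 = 1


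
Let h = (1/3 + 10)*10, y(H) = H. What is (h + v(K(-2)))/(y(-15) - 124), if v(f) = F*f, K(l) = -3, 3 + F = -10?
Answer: -427/417 ≈ -1.0240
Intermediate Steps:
F = -13 (F = -3 - 10 = -13)
v(f) = -13*f
h = 310/3 (h = (⅓ + 10)*10 = (31/3)*10 = 310/3 ≈ 103.33)
(h + v(K(-2)))/(y(-15) - 124) = (310/3 - 13*(-3))/(-15 - 124) = (310/3 + 39)/(-139) = (427/3)*(-1/139) = -427/417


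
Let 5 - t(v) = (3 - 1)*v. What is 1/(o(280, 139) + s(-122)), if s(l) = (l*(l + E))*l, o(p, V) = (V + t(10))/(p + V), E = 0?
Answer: -419/760840188 ≈ -5.5071e-7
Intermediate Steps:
t(v) = 5 - 2*v (t(v) = 5 - (3 - 1)*v = 5 - 2*v)
o(p, V) = (-15 + V)/(V + p) (o(p, V) = (V + (5 - 2*10))/(p + V) = (V + (5 - 20))/(V + p) = (V - 15)/(V + p) = (-15 + V)/(V + p))
s(l) = l³ (s(l) = (l*(l + 0))*l = (l*l)*l = l²*l = l³)
1/(o(280, 139) + s(-122)) = 1/((-15 + 139)/(139 + 280) + (-122)³) = 1/(124/419 - 1815848) = 1/(-760840188/419) = -419/760840188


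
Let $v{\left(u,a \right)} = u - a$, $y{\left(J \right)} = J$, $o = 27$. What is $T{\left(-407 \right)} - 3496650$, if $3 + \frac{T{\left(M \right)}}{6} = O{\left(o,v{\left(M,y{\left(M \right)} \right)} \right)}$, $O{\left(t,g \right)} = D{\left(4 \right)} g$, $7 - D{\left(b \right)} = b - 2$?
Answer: $-3496668$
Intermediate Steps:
$D{\left(b \right)} = 9 - b$ ($D{\left(b \right)} = 7 - \left(b - 2\right) = 7 - \left(-2 + b\right) = 9 - b$)
$O{\left(t,g \right)} = 5 g$ ($O{\left(t,g \right)} = \left(9 - 4\right) g = 5 g$)
$T{\left(M \right)} = -18$ ($T{\left(M \right)} = -18 + 6 \cdot 5 \left(M - M\right) = -18 + 6 \cdot 5 \cdot 0 = -18 + 6 \cdot 0 = -18 + 0 = -18$)
$T{\left(-407 \right)} - 3496650 = -18 - 3496650 = -3496668$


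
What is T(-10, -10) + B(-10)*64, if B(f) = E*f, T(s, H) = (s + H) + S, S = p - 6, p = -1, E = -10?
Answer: 6373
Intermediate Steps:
S = -7 (S = -1 - 6 = -7)
T(s, H) = -7 + H + s (T(s, H) = (s + H) - 7 = (H + s) - 7 = -7 + H + s)
B(f) = -10*f
T(-10, -10) + B(-10)*64 = (-7 - 10 - 10) - 10*(-10)*64 = -27 + 100*64 = -27 + 6400 = 6373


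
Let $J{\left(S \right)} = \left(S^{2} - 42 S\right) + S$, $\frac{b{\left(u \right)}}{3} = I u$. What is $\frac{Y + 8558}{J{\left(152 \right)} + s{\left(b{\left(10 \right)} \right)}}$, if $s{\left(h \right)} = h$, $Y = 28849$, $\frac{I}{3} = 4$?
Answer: $\frac{12469}{5744} \approx 2.1708$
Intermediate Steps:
$I = 12$ ($I = 3 \cdot 4 = 12$)
$b{\left(u \right)} = 36 u$ ($b{\left(u \right)} = 3 \cdot 12 u = 36 u$)
$J{\left(S \right)} = S^{2} - 41 S$
$\frac{Y + 8558}{J{\left(152 \right)} + s{\left(b{\left(10 \right)} \right)}} = \frac{28849 + 8558}{152 \left(-41 + 152\right) + 36 \cdot 10} = \frac{37407}{152 \cdot 111 + 360} = \frac{37407}{16872 + 360} = \frac{37407}{17232} = 37407 \cdot \frac{1}{17232} = \frac{12469}{5744}$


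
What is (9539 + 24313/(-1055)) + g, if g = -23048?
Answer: -14276308/1055 ≈ -13532.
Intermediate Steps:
(9539 + 24313/(-1055)) + g = (9539 + 24313/(-1055)) - 23048 = (9539 + 24313*(-1/1055)) - 23048 = (9539 - 24313/1055) - 23048 = 10039332/1055 - 23048 = -14276308/1055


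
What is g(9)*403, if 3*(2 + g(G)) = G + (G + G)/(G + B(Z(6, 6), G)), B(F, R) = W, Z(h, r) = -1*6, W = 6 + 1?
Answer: 4433/8 ≈ 554.13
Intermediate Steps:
W = 7
Z(h, r) = -6
B(F, R) = 7
g(G) = -2 + G/3 + 2*G/(3*(7 + G)) (g(G) = -2 + (G + (G + G)/(G + 7))/3 = -2 + (G + (2*G)/(7 + G))/3 = -2 + (G + 2*G/(7 + G))/3 = -2 + (G/3 + 2*G/(3*(7 + G))) = -2 + G/3 + 2*G/(3*(7 + G)))
g(9)*403 = ((-14 + 9 + (⅓)*9²)/(7 + 9))*403 = ((-14 + 9 + (⅓)*81)/16)*403 = ((-14 + 9 + 27)/16)*403 = ((1/16)*22)*403 = (11/8)*403 = 4433/8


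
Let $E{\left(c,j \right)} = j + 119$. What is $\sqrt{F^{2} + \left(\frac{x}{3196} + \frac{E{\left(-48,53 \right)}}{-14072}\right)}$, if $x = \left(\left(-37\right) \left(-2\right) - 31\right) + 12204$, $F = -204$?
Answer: $\frac{\sqrt{328840593928847903}}{2810882} \approx 204.01$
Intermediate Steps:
$E{\left(c,j \right)} = 119 + j$
$x = 12247$ ($x = \left(74 - 31\right) + 12204 = 43 + 12204 = 12247$)
$\sqrt{F^{2} + \left(\frac{x}{3196} + \frac{E{\left(-48,53 \right)}}{-14072}\right)} = \sqrt{\left(-204\right)^{2} + \left(\frac{12247}{3196} + \frac{119 + 53}{-14072}\right)} = \sqrt{41616 + \left(12247 \cdot \frac{1}{3196} + 172 \left(- \frac{1}{14072}\right)\right)} = \sqrt{41616 + \left(\frac{12247}{3196} - \frac{43}{3518}\right)} = \sqrt{41616 + \frac{21473759}{5621764}} = \sqrt{\frac{233976804383}{5621764}} = \frac{\sqrt{328840593928847903}}{2810882}$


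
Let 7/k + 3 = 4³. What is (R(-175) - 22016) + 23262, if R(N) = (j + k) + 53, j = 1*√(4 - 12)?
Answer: 79246/61 + 2*I*√2 ≈ 1299.1 + 2.8284*I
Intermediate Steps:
k = 7/61 (k = 7/(-3 + 4³) = 7/(-3 + 64) = 7/61 ≈ 0.11475)
j = 2*I*√2 (j = 1*√(-8) = 1*(2*I*√2) = 2*I*√2 ≈ 2.8284*I)
R(N) = 3240/61 + 2*I*√2 (R(N) = (2*I*√2 + 7/61) + 53 = (7/61 + 2*I*√2) + 53 = 3240/61 + 2*I*√2)
(R(-175) - 22016) + 23262 = ((3240/61 + 2*I*√2) - 22016) + 23262 = (-1339736/61 + 2*I*√2) + 23262 = 79246/61 + 2*I*√2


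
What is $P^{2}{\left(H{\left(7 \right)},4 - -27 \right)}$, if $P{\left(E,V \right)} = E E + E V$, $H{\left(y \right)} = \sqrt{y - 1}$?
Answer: $5802 + 372 \sqrt{6} \approx 6713.2$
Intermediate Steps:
$H{\left(y \right)} = \sqrt{-1 + y}$
$P{\left(E,V \right)} = E^{2} + E V$
$P^{2}{\left(H{\left(7 \right)},4 - -27 \right)} = \left(\sqrt{-1 + 7} \left(\sqrt{-1 + 7} + \left(4 - -27\right)\right)\right)^{2} = \left(\sqrt{6} \left(\sqrt{6} + \left(4 + 27\right)\right)\right)^{2} = \left(\sqrt{6} \left(\sqrt{6} + 31\right)\right)^{2} = \left(\sqrt{6} \left(31 + \sqrt{6}\right)\right)^{2} = 6 \left(31 + \sqrt{6}\right)^{2}$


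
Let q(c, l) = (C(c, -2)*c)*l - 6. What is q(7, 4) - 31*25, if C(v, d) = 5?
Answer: -641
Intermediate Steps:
q(c, l) = -6 + 5*c*l (q(c, l) = (5*c)*l - 6 = 5*c*l - 6 = -6 + 5*c*l)
q(7, 4) - 31*25 = (-6 + 5*7*4) - 31*25 = (-6 + 140) - 775 = 134 - 775 = -641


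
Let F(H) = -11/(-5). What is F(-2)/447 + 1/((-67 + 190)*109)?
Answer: 49904/9988215 ≈ 0.0049963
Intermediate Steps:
F(H) = 11/5 (F(H) = -11*(-1/5) = 11/5)
F(-2)/447 + 1/((-67 + 190)*109) = (11/5)/447 + 1/((-67 + 190)*109) = (11/5)*(1/447) + (1/109)/123 = 11/2235 + (1/123)*(1/109) = 11/2235 + 1/13407 = 49904/9988215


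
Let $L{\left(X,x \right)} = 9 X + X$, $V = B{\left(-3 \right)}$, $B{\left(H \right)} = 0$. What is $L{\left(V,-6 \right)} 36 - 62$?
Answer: $-62$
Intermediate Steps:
$V = 0$
$L{\left(X,x \right)} = 10 X$
$L{\left(V,-6 \right)} 36 - 62 = 10 \cdot 0 \cdot 36 - 62 = 0 \cdot 36 - 62 = 0 - 62 = -62$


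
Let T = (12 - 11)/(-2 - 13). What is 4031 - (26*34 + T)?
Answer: 47206/15 ≈ 3147.1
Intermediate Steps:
T = -1/15 (T = 1/(-15) = 1*(-1/15) = -1/15 ≈ -0.066667)
4031 - (26*34 + T) = 4031 - (26*34 - 1/15) = 4031 - (884 - 1/15) = 4031 - 1*13259/15 = 4031 - 13259/15 = 47206/15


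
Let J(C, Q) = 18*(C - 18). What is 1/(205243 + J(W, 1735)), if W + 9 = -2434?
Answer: 1/160945 ≈ 6.2133e-6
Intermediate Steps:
W = -2443 (W = -9 - 2434 = -2443)
J(C, Q) = -324 + 18*C (J(C, Q) = 18*(-18 + C) = -324 + 18*C)
1/(205243 + J(W, 1735)) = 1/(205243 + (-324 + 18*(-2443))) = 1/(205243 + (-324 - 43974)) = 1/(205243 - 44298) = 1/160945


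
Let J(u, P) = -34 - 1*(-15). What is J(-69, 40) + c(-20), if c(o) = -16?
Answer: -35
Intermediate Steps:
J(u, P) = -19 (J(u, P) = -34 + 15 = -19)
J(-69, 40) + c(-20) = -19 - 16 = -35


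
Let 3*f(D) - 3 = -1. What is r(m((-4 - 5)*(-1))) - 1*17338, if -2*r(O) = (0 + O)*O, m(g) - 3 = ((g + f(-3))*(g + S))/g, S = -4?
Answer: -12664940/729 ≈ -17373.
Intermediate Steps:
f(D) = 2/3 (f(D) = 1 + (1/3)*(-1) = 1 - 1/3 = 2/3)
m(g) = 3 + (-4 + g)*(2/3 + g)/g (m(g) = 3 + ((g + 2/3)*(g - 4))/g = 3 + ((2/3 + g)*(-4 + g))/g = 3 + ((-4 + g)*(2/3 + g))/g = 3 + (-4 + g)*(2/3 + g)/g)
r(O) = -O**2/2 (r(O) = -(0 + O)*O/2 = -O*O/2 = -O**2/2)
r(m((-4 - 5)*(-1))) - 1*17338 = -(-1/3 + (-4 - 5)*(-1) - 8*(-1/(-4 - 5))/3)**2/2 - 1*17338 = -(-1/3 - 9*(-1) - 8/(3*((-9*(-1)))))**2/2 - 17338 = -(-1/3 + 9 - 8/3/9)**2/2 - 17338 = -(-1/3 + 9 - 8/3*1/9)**2/2 - 17338 = -(-1/3 + 9 - 8/27)**2/2 - 17338 = -(226/27)**2/2 - 17338 = -1/2*51076/729 - 17338 = -25538/729 - 17338 = -12664940/729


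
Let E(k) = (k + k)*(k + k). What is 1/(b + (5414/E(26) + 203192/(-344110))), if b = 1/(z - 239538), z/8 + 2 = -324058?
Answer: 25337668563480/35770022379589 ≈ 0.70835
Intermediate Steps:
z = -2592480 (z = -16 + 8*(-324058) = -16 - 2592464 = -2592480)
E(k) = 4*k² (E(k) = (2*k)*(2*k) = 4*k²)
b = -1/2832018 (b = 1/(-2592480 - 239538) = 1/(-2832018) = -1/2832018 ≈ -3.5310e-7)
1/(b + (5414/E(26) + 203192/(-344110))) = 1/(-1/2832018 + (5414/((4*26²)) + 203192/(-344110))) = 1/(-1/2832018 + (5414/((4*676)) + 203192*(-1/344110))) = 1/(-1/2832018 + (5414/2704 - 101596/172055)) = 1/(-1/2832018 + (5414*(1/2704) - 101596/172055)) = 1/(-1/2832018 + (2707/1352 - 101596/172055)) = 1/(-1/2832018 + 25261161/17893720) = 1/(35770022379589/25337668563480) = 25337668563480/35770022379589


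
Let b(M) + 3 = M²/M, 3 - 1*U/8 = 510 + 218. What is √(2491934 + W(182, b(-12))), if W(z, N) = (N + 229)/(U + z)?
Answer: √6999842499/53 ≈ 1578.6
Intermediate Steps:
U = -5800 (U = 24 - 8*(510 + 218) = 24 - 8*728 = 24 - 5824 = -5800)
b(M) = -3 + M (b(M) = -3 + M²/M = -3 + M)
W(z, N) = (229 + N)/(-5800 + z) (W(z, N) = (N + 229)/(-5800 + z) = (229 + N)/(-5800 + z))
√(2491934 + W(182, b(-12))) = √(2491934 + (229 + (-3 - 12))/(-5800 + 182)) = √(2491934 + (229 - 15)/(-5618)) = √(2491934 - 1/5618*214) = √(2491934 - 107/2809) = √(6999842499/2809) = √6999842499/53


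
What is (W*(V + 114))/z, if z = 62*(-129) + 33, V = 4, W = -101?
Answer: 202/135 ≈ 1.4963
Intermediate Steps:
z = -7965 (z = -7998 + 33 = -7965)
(W*(V + 114))/z = -101*(4 + 114)/(-7965) = -101*118*(-1/7965) = -11918*(-1/7965) = 202/135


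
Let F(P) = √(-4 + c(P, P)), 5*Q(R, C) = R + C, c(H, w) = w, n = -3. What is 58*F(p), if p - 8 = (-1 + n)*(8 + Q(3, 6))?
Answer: 232*I*√55/5 ≈ 344.11*I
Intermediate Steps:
Q(R, C) = C/5 + R/5 (Q(R, C) = (R + C)/5 = (C + R)/5 = C/5 + R/5)
p = -156/5 (p = 8 + (-1 - 3)*(8 + ((⅕)*6 + (⅕)*3)) = 8 - 4*(8 + (6/5 + ⅗)) = 8 - 4*(8 + 9/5) = 8 - 4*49/5 = 8 - 196/5 = -156/5 ≈ -31.200)
F(P) = √(-4 + P)
58*F(p) = 58*√(-4 - 156/5) = 58*√(-176/5) = 58*(4*I*√55/5) = 232*I*√55/5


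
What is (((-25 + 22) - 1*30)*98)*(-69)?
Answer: 223146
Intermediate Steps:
(((-25 + 22) - 1*30)*98)*(-69) = ((-3 - 30)*98)*(-69) = -33*98*(-69) = -3234*(-69) = 223146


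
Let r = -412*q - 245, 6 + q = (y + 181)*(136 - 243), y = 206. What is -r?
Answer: -17062735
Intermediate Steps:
q = -41415 (q = -6 + (206 + 181)*(136 - 243) = -6 + 387*(-107) = -6 - 41409 = -41415)
r = 17062735 (r = -412*(-41415) - 245 = 17062980 - 245 = 17062735)
-r = -1*17062735 = -17062735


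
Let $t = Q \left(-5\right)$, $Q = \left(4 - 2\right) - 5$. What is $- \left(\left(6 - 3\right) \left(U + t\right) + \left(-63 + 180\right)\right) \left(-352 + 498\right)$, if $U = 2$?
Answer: $-24528$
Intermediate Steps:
$Q = -3$ ($Q = 2 - 5 = -3$)
$t = 15$ ($t = \left(-3\right) \left(-5\right) = 15$)
$- \left(\left(6 - 3\right) \left(U + t\right) + \left(-63 + 180\right)\right) \left(-352 + 498\right) = - \left(\left(6 - 3\right) \left(2 + 15\right) + \left(-63 + 180\right)\right) \left(-352 + 498\right) = - \left(3 \cdot 17 + 117\right) 146 = - \left(51 + 117\right) 146 = - 168 \cdot 146 = \left(-1\right) 24528 = -24528$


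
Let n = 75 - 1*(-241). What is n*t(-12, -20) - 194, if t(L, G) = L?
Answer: -3986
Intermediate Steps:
n = 316 (n = 75 + 241 = 316)
n*t(-12, -20) - 194 = 316*(-12) - 194 = -3792 - 194 = -3986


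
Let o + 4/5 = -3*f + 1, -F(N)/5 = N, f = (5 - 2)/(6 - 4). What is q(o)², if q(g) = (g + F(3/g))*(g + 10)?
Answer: 395731449/18490000 ≈ 21.402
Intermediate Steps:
f = 3/2 ≈ 1.5000
F(N) = -5*N
o = -43/10 (o = -⅘ + (-3*3/2 + 1) = -⅘ + (-9/2 + 1) = -⅘ - 7/2 = -43/10 ≈ -4.3000)
q(g) = (10 + g)*(g - 15/g) (q(g) = (g - 15/g)*(g + 10) = (g - 15/g)*(10 + g) = (10 + g)*(g - 15/g))
q(o)² = (-15 + (-43/10)² - 150/(-43/10) + 10*(-43/10))² = (-15 + 1849/100 - 150*(-10/43) - 43)² = (-15 + 1849/100 + 1500/43 - 43)² = (-19893/4300)² = 395731449/18490000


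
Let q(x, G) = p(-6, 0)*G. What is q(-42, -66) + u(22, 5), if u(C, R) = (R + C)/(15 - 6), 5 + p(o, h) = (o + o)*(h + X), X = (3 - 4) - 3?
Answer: -2835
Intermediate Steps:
X = -4 (X = -1 - 3 = -4)
p(o, h) = -5 + 2*o*(-4 + h) (p(o, h) = -5 + (o + o)*(h - 4) = -5 + (2*o)*(-4 + h) = -5 + 2*o*(-4 + h))
u(C, R) = C/9 + R/9 (u(C, R) = (C + R)/9 = (C + R)*(⅑) = C/9 + R/9)
q(x, G) = 43*G (q(x, G) = (-5 - 8*(-6) + 2*0*(-6))*G = (-5 + 48 + 0)*G = 43*G)
q(-42, -66) + u(22, 5) = 43*(-66) + ((⅑)*22 + (⅑)*5) = -2838 + (22/9 + 5/9) = -2838 + 3 = -2835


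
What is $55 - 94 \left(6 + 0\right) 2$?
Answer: $-1073$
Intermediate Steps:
$55 - 94 \left(6 + 0\right) 2 = 55 - 94 \cdot 6 \cdot 2 = 55 - 1128 = -1073$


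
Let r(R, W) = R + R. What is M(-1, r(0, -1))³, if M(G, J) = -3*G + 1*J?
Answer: 27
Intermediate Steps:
r(R, W) = 2*R
M(G, J) = J - 3*G (M(G, J) = -3*G + J = J - 3*G)
M(-1, r(0, -1))³ = (2*0 - 3*(-1))³ = (0 + 3)³ = 3³ = 27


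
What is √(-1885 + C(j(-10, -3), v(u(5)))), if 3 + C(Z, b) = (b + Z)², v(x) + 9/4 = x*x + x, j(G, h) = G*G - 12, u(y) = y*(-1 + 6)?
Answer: √8631041/4 ≈ 734.47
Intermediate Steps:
u(y) = 5*y (u(y) = y*5 = 5*y)
j(G, h) = -12 + G² (j(G, h) = G² - 12 = -12 + G²)
v(x) = -9/4 + x + x² (v(x) = -9/4 + (x*x + x) = -9/4 + (x² + x) = -9/4 + (x + x²) = -9/4 + x + x²)
C(Z, b) = -3 + (Z + b)² (C(Z, b) = -3 + (b + Z)² = -3 + (Z + b)²)
√(-1885 + C(j(-10, -3), v(u(5)))) = √(-1885 + (-3 + ((-12 + (-10)²) + (-9/4 + 5*5 + (5*5)²))²)) = √(-1885 + (-3 + ((-12 + 100) + (-9/4 + 25 + 25²))²)) = √(-1885 + (-3 + (88 + (-9/4 + 25 + 625))²)) = √(-1885 + (-3 + (88 + 2591/4)²)) = √(-1885 + (-3 + (2943/4)²)) = √(-1885 + (-3 + 8661249/16)) = √(-1885 + 8661201/16) = √(8631041/16) = √8631041/4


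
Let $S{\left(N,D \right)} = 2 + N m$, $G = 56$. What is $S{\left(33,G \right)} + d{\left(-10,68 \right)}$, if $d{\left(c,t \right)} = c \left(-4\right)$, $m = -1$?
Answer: $9$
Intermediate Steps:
$d{\left(c,t \right)} = - 4 c$
$S{\left(N,D \right)} = 2 - N$ ($S{\left(N,D \right)} = 2 + N \left(-1\right) = 2 - N$)
$S{\left(33,G \right)} + d{\left(-10,68 \right)} = \left(2 - 33\right) - -40 = \left(2 - 33\right) + 40 = -31 + 40 = 9$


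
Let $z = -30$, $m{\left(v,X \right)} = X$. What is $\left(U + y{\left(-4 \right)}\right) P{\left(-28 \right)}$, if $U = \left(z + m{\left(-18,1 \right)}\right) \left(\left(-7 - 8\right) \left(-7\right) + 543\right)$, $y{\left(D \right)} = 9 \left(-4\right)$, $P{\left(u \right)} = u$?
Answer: $527184$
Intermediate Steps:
$y{\left(D \right)} = -36$
$U = -18792$ ($U = \left(-30 + 1\right) \left(\left(-7 - 8\right) \left(-7\right) + 543\right) = - 29 \left(\left(-15\right) \left(-7\right) + 543\right) = - 29 \left(105 + 543\right) = \left(-29\right) 648 = -18792$)
$\left(U + y{\left(-4 \right)}\right) P{\left(-28 \right)} = \left(-18792 - 36\right) \left(-28\right) = \left(-18828\right) \left(-28\right) = 527184$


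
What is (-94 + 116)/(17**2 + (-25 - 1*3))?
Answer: 22/261 ≈ 0.084291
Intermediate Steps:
(-94 + 116)/(17**2 + (-25 - 1*3)) = 22/(289 + (-25 - 3)) = 22/(289 - 28) = 22/261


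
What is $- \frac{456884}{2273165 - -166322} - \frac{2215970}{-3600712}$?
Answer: $\frac{1880361152991}{4391945057372} \approx 0.42814$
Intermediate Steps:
$- \frac{456884}{2273165 - -166322} - \frac{2215970}{-3600712} = - \frac{456884}{2273165 + 166322} - - \frac{1107985}{1800356} = - \frac{456884}{2439487} + \frac{1107985}{1800356} = \frac{1880361152991}{4391945057372}$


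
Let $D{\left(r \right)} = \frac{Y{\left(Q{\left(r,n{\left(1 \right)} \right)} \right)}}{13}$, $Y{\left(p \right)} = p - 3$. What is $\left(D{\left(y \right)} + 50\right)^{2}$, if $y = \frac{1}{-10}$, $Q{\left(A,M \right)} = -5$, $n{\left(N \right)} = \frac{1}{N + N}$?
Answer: $\frac{412164}{169} \approx 2438.8$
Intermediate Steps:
$n{\left(N \right)} = \frac{1}{2 N}$
$y = - \frac{1}{10} \approx -0.1$
$Y{\left(p \right)} = -3 + p$
$D{\left(r \right)} = - \frac{8}{13}$ ($D{\left(r \right)} = \frac{-3 - 5}{13} = \left(-8\right) \frac{1}{13} = - \frac{8}{13}$)
$\left(D{\left(y \right)} + 50\right)^{2} = \left(- \frac{8}{13} + 50\right)^{2} = \left(\frac{642}{13}\right)^{2} = \frac{412164}{169}$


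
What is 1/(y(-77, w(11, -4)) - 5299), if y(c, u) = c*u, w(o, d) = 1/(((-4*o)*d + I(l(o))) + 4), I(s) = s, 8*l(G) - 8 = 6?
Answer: -727/3852681 ≈ -0.00018870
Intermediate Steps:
l(G) = 7/4 (l(G) = 1 + (⅛)*6 = 1 + ¾ = 7/4)
w(o, d) = 1/(23/4 - 4*d*o) (w(o, d) = 1/(((-4*o)*d + 7/4) + 4) = 1/((-4*d*o + 7/4) + 4) = 1/((7/4 - 4*d*o) + 4) = 1/(23/4 - 4*d*o))
1/(y(-77, w(11, -4)) - 5299) = 1/(-308/(23 - 16*(-4)*11) - 5299) = 1/(-308/(23 + 704) - 5299) = 1/(-308/727 - 5299) = 1/(-3852681/727) = -727/3852681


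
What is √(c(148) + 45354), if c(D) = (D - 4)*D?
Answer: √66666 ≈ 258.20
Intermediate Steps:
c(D) = D*(-4 + D) (c(D) = (-4 + D)*D = D*(-4 + D))
√(c(148) + 45354) = √(148*(-4 + 148) + 45354) = √(148*144 + 45354) = √(21312 + 45354) = √66666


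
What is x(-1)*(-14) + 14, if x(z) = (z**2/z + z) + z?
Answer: 56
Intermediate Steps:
x(z) = 3*z (x(z) = (z + z) + z = 2*z + z = 3*z)
x(-1)*(-14) + 14 = (3*(-1))*(-14) + 14 = -3*(-14) + 14 = 42 + 14 = 56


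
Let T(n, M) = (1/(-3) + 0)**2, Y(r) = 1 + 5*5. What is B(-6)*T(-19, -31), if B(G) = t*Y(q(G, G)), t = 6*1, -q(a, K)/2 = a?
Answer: 52/3 ≈ 17.333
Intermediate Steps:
q(a, K) = -2*a
Y(r) = 26 (Y(r) = 1 + 25 = 26)
t = 6
T(n, M) = 1/9 (T(n, M) = (-1/3 + 0)**2 = (-1/3)**2 = 1/9)
B(G) = 156 (B(G) = 6*26 = 156)
B(-6)*T(-19, -31) = 156*(1/9) = 52/3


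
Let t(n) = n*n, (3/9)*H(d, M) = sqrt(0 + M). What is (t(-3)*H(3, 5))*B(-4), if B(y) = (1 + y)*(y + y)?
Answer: 648*sqrt(5) ≈ 1449.0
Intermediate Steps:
H(d, M) = 3*sqrt(M) (H(d, M) = 3*sqrt(0 + M) = 3*sqrt(M))
t(n) = n**2
B(y) = 2*y*(1 + y) (B(y) = (1 + y)*(2*y) = 2*y*(1 + y))
(t(-3)*H(3, 5))*B(-4) = ((-3)**2*(3*sqrt(5)))*(2*(-4)*(1 - 4)) = (9*(3*sqrt(5)))*(2*(-4)*(-3)) = (27*sqrt(5))*24 = 648*sqrt(5)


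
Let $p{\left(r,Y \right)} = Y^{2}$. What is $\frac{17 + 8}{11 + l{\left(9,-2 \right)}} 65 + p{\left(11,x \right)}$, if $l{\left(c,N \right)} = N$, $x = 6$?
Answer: $\frac{1949}{9} \approx 216.56$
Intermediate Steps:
$\frac{17 + 8}{11 + l{\left(9,-2 \right)}} 65 + p{\left(11,x \right)} = \frac{17 + 8}{11 - 2} \cdot 65 + 6^{2} = \frac{25}{9} \cdot 65 + 36 = \frac{1625}{9} + 36 = \frac{1949}{9}$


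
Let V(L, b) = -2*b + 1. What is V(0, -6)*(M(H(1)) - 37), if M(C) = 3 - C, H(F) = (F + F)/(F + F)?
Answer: -455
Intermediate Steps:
V(L, b) = 1 - 2*b
H(F) = 1 (H(F) = (2*F)/((2*F)) = (2*F)*(1/(2*F)) = 1)
V(0, -6)*(M(H(1)) - 37) = (1 - 2*(-6))*((3 - 1*1) - 37) = (1 + 12)*((3 - 1) - 37) = 13*(2 - 37) = 13*(-35) = -455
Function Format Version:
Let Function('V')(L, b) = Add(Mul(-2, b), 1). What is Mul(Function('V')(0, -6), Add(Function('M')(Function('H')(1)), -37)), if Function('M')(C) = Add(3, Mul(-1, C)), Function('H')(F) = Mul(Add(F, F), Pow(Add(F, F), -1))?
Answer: -455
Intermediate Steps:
Function('V')(L, b) = Add(1, Mul(-2, b))
Function('H')(F) = 1 (Function('H')(F) = Mul(Mul(2, F), Pow(Mul(2, F), -1)) = Mul(Mul(2, F), Mul(Rational(1, 2), Pow(F, -1))) = 1)
Mul(Function('V')(0, -6), Add(Function('M')(Function('H')(1)), -37)) = Mul(Add(1, Mul(-2, -6)), Add(Add(3, Mul(-1, 1)), -37)) = Mul(Add(1, 12), Add(Add(3, -1), -37)) = Mul(13, Add(2, -37)) = Mul(13, -35) = -455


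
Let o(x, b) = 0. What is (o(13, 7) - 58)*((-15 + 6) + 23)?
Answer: -812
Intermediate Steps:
(o(13, 7) - 58)*((-15 + 6) + 23) = (0 - 58)*((-15 + 6) + 23) = -58*(-9 + 23) = -58*14 = -812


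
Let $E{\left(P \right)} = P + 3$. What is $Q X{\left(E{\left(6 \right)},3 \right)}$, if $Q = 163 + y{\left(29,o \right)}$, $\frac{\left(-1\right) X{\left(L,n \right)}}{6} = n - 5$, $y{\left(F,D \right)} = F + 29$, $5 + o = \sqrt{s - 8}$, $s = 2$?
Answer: $2652$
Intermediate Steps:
$o = -5 + i \sqrt{6}$ ($o = -5 + \sqrt{2 - 8} = -5 + \sqrt{-6} = -5 + i \sqrt{6} \approx -5.0 + 2.4495 i$)
$E{\left(P \right)} = 3 + P$
$y{\left(F,D \right)} = 29 + F$
$X{\left(L,n \right)} = 30 - 6 n$ ($X{\left(L,n \right)} = - 6 \left(n - 5\right) = - 6 \left(-5 + n\right) = 30 - 6 n$)
$Q = 221$ ($Q = 163 + \left(29 + 29\right) = 163 + 58 = 221$)
$Q X{\left(E{\left(6 \right)},3 \right)} = 221 \left(30 - 18\right) = 221 \cdot 12 = 2652$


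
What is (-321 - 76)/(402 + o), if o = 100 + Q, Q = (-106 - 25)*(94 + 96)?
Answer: 397/24388 ≈ 0.016279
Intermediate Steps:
Q = -24890 (Q = -131*190 = -24890)
o = -24790 (o = 100 - 24890 = -24790)
(-321 - 76)/(402 + o) = (-321 - 76)/(402 - 24790) = -397/(-24388) = -397*(-1/24388) = 397/24388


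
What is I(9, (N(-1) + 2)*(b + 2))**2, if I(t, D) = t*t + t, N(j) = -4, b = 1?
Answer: 8100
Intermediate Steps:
I(t, D) = t + t**2 (I(t, D) = t**2 + t = t + t**2)
I(9, (N(-1) + 2)*(b + 2))**2 = (9*(1 + 9))**2 = (9*10)**2 = 90**2 = 8100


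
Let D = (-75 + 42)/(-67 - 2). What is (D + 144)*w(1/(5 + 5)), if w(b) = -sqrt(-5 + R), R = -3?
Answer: -6646*I*sqrt(2)/23 ≈ -408.65*I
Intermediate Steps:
D = 11/23 (D = -33/(-69) = -33*(-1/69) = 11/23 ≈ 0.47826)
w(b) = -2*I*sqrt(2) (w(b) = -sqrt(-5 - 3) = -sqrt(-8) = -2*I*sqrt(2))
(D + 144)*w(1/(5 + 5)) = (11/23 + 144)*(-2*I*sqrt(2)) = 3323*(-2*I*sqrt(2))/23 = -6646*I*sqrt(2)/23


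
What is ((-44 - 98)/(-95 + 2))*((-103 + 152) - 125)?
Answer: -10792/93 ≈ -116.04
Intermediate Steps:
((-44 - 98)/(-95 + 2))*((-103 + 152) - 125) = (-142/(-93))*(49 - 125) = -142*(-1/93)*(-76) = (142/93)*(-76) = -10792/93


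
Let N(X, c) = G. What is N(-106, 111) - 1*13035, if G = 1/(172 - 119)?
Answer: -690854/53 ≈ -13035.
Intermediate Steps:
G = 1/53 ≈ 0.018868
N(X, c) = 1/53
N(-106, 111) - 1*13035 = 1/53 - 1*13035 = 1/53 - 13035 = -690854/53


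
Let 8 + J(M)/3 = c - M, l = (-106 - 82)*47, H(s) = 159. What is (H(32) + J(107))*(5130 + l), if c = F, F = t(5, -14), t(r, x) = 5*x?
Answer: 1467576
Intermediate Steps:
F = -70 (F = 5*(-14) = -70)
c = -70
l = -8836 (l = -188*47 = -8836)
J(M) = -234 - 3*M (J(M) = -24 + 3*(-70 - M) = -24 + (-210 - 3*M) = -234 - 3*M)
(H(32) + J(107))*(5130 + l) = (159 + (-234 - 3*107))*(5130 - 8836) = (159 + (-234 - 321))*(-3706) = (159 - 555)*(-3706) = -396*(-3706) = 1467576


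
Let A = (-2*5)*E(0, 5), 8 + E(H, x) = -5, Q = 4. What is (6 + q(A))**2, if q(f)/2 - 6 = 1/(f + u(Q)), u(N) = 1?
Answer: 5569600/17161 ≈ 324.55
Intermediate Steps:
E(H, x) = -13 (E(H, x) = -8 - 5 = -13)
A = 130 (A = -2*5*(-13) = -10*(-13) = 130)
q(f) = 12 + 2/(1 + f) (q(f) = 12 + 2/(f + 1) = 12 + 2/(1 + f))
(6 + q(A))**2 = (6 + 2*(7 + 6*130)/(1 + 130))**2 = (6 + 2*(7 + 780)/131)**2 = (6 + 2*(1/131)*787)**2 = (6 + 1574/131)**2 = (2360/131)**2 = 5569600/17161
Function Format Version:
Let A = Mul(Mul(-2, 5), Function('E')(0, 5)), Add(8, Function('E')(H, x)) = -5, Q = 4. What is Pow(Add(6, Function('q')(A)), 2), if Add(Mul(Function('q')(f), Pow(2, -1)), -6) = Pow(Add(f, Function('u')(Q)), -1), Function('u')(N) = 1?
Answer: Rational(5569600, 17161) ≈ 324.55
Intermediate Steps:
Function('E')(H, x) = -13 (Function('E')(H, x) = Add(-8, -5) = -13)
A = 130 (A = Mul(Mul(-2, 5), -13) = Mul(-10, -13) = 130)
Function('q')(f) = Add(12, Mul(2, Pow(Add(1, f), -1))) (Function('q')(f) = Add(12, Mul(2, Pow(Add(f, 1), -1))) = Add(12, Mul(2, Pow(Add(1, f), -1))))
Pow(Add(6, Function('q')(A)), 2) = Pow(Add(6, Mul(2, Pow(Add(1, 130), -1), Add(7, Mul(6, 130)))), 2) = Pow(Add(6, Mul(2, Pow(131, -1), Add(7, 780))), 2) = Pow(Add(6, Mul(2, Rational(1, 131), 787)), 2) = Pow(Add(6, Rational(1574, 131)), 2) = Pow(Rational(2360, 131), 2) = Rational(5569600, 17161)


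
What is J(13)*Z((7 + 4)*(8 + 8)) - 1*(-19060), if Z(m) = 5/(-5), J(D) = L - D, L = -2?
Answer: 19075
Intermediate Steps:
J(D) = -2 - D
Z(m) = -1 (Z(m) = 5*(-⅕) = -1)
J(13)*Z((7 + 4)*(8 + 8)) - 1*(-19060) = (-2 - 1*13)*(-1) - 1*(-19060) = (-2 - 13)*(-1) + 19060 = -15*(-1) + 19060 = 15 + 19060 = 19075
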